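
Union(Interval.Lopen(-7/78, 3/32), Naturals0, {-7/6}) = Union({-7/6}, Interval.Lopen(-7/78, 3/32), Naturals0)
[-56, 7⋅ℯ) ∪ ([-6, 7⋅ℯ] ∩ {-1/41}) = [-56, 7⋅ℯ)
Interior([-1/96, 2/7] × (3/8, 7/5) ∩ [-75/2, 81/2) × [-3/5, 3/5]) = (-1/96, 2/7) × (3/8, 3/5)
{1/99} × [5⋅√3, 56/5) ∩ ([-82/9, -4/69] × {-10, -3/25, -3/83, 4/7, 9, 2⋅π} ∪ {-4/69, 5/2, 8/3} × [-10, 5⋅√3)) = ∅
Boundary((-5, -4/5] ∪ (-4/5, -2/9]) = {-5, -2/9}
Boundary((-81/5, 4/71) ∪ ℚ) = (-∞, -81/5] ∪ [4/71, ∞)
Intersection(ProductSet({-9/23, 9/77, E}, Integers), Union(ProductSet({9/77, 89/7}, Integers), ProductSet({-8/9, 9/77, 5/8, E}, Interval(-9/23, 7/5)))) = Union(ProductSet({9/77}, Integers), ProductSet({9/77, E}, Range(0, 2, 1)))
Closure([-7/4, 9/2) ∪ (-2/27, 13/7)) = [-7/4, 9/2]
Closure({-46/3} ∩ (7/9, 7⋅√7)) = ∅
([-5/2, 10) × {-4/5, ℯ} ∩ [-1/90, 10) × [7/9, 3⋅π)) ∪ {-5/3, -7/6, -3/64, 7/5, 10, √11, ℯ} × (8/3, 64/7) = ([-1/90, 10) × {ℯ}) ∪ ({-5/3, -7/6, -3/64, 7/5, 10, √11, ℯ} × (8/3, 64/7))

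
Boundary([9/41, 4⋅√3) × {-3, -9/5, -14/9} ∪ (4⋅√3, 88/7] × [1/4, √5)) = ([9/41, 4⋅√3] × {-3, -9/5, -14/9}) ∪ ({88/7, 4⋅√3} × [1/4, √5]) ∪ ([4⋅√3, 88/7] × {1/4, √5})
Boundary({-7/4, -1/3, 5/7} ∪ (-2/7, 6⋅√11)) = {-7/4, -1/3, -2/7, 6⋅√11}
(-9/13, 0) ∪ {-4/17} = (-9/13, 0)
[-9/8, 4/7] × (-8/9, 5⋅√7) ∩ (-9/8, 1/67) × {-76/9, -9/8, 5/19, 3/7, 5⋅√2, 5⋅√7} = (-9/8, 1/67) × {5/19, 3/7, 5⋅√2}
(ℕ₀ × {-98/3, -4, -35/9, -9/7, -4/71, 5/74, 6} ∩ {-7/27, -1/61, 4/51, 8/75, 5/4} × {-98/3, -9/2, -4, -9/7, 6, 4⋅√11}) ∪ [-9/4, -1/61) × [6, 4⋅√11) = [-9/4, -1/61) × [6, 4⋅√11)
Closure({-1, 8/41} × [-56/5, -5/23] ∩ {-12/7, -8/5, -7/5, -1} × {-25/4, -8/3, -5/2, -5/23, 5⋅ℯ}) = {-1} × {-25/4, -8/3, -5/2, -5/23}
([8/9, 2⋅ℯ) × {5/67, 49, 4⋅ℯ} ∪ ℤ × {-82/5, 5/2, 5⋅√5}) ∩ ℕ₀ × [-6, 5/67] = {1, 2, …, 5} × {5/67}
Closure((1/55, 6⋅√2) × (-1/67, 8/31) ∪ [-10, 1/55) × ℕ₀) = ([-10, 1/55] × ℕ₀) ∪ ({1/55, 6⋅√2} × [-1/67, 8/31]) ∪ ([1/55, 6⋅√2] × {-1/67, 8/31}) ∪ ((1/55, 6⋅√2) × (-1/67, 8/31))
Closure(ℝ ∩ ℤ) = ℤ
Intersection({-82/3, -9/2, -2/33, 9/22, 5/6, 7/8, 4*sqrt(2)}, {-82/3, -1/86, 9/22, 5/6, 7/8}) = {-82/3, 9/22, 5/6, 7/8}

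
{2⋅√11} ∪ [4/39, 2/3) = [4/39, 2/3) ∪ {2⋅√11}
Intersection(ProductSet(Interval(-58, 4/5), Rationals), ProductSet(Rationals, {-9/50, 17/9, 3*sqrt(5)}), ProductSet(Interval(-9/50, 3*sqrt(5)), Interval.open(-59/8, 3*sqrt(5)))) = ProductSet(Intersection(Interval(-9/50, 4/5), Rationals), {-9/50, 17/9})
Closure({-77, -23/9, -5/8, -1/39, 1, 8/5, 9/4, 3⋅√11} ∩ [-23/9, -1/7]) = {-23/9, -5/8}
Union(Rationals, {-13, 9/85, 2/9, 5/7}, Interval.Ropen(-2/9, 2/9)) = Union(Interval(-2/9, 2/9), Rationals)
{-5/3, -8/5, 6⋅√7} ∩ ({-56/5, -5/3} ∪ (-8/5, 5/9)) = {-5/3}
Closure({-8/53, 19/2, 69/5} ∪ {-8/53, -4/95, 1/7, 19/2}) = {-8/53, -4/95, 1/7, 19/2, 69/5}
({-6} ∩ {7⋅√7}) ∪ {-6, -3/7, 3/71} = {-6, -3/7, 3/71}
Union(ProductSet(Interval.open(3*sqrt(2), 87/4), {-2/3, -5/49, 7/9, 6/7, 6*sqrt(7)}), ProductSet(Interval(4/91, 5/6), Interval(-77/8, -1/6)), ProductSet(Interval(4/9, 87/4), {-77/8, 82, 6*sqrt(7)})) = Union(ProductSet(Interval(4/91, 5/6), Interval(-77/8, -1/6)), ProductSet(Interval(4/9, 87/4), {-77/8, 82, 6*sqrt(7)}), ProductSet(Interval.open(3*sqrt(2), 87/4), {-2/3, -5/49, 7/9, 6/7, 6*sqrt(7)}))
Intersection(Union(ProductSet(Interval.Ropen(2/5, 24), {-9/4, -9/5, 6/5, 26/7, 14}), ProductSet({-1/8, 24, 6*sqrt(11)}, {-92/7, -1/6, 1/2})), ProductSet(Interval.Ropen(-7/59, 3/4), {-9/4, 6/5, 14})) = ProductSet(Interval.Ropen(2/5, 3/4), {-9/4, 6/5, 14})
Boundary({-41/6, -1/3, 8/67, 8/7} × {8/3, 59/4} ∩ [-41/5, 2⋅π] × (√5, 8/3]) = {-41/6, -1/3, 8/67, 8/7} × {8/3}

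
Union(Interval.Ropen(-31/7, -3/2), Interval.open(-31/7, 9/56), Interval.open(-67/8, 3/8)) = Interval.open(-67/8, 3/8)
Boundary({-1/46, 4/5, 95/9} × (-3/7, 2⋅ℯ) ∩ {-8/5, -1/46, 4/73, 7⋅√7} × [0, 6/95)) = {-1/46} × [0, 6/95]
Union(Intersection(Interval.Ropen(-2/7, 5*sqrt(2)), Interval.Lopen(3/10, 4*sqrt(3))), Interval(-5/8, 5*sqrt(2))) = Interval(-5/8, 5*sqrt(2))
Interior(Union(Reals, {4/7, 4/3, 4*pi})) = Reals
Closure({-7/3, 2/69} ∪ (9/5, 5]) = {-7/3, 2/69} ∪ [9/5, 5]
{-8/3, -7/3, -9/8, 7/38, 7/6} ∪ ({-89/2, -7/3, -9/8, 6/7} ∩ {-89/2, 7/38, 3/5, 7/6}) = {-89/2, -8/3, -7/3, -9/8, 7/38, 7/6}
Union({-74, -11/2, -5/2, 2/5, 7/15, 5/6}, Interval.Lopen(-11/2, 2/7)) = Union({-74, 2/5, 7/15, 5/6}, Interval(-11/2, 2/7))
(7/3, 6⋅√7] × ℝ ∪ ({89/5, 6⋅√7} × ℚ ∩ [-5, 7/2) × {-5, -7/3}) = (7/3, 6⋅√7] × ℝ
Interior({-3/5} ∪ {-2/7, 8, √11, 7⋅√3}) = ∅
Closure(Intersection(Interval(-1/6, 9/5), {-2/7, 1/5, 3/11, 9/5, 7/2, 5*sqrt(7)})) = {1/5, 3/11, 9/5}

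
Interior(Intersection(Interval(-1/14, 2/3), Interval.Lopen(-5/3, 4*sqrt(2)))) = Interval.open(-1/14, 2/3)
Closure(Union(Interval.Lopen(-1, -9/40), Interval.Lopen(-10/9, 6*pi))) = Interval(-10/9, 6*pi)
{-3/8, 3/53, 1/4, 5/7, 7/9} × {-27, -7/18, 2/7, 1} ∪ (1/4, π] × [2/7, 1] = ((1/4, π] × [2/7, 1]) ∪ ({-3/8, 3/53, 1/4, 5/7, 7/9} × {-27, -7/18, 2/7, 1})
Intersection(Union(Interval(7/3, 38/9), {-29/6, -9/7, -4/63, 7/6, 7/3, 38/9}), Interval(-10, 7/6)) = {-29/6, -9/7, -4/63, 7/6}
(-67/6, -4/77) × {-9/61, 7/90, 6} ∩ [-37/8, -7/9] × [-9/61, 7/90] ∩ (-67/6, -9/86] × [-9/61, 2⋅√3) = [-37/8, -7/9] × {-9/61, 7/90}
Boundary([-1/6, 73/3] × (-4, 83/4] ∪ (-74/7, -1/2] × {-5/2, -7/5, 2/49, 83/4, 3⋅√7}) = ({-1/6, 73/3} × [-4, 83/4]) ∪ ([-1/6, 73/3] × {-4, 83/4}) ∪ ([-74/7, -1/2] × {-5/2, -7/5, 2/49, 83/4, 3⋅√7})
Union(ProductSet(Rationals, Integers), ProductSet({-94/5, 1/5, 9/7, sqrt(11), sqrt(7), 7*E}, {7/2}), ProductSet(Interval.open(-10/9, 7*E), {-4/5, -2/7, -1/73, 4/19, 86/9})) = Union(ProductSet({-94/5, 1/5, 9/7, sqrt(11), sqrt(7), 7*E}, {7/2}), ProductSet(Interval.open(-10/9, 7*E), {-4/5, -2/7, -1/73, 4/19, 86/9}), ProductSet(Rationals, Integers))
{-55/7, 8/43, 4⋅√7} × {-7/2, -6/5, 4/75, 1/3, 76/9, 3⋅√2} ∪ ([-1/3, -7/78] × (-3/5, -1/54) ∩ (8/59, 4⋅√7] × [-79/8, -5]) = {-55/7, 8/43, 4⋅√7} × {-7/2, -6/5, 4/75, 1/3, 76/9, 3⋅√2}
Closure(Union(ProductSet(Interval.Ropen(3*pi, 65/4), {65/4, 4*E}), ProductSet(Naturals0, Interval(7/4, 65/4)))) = Union(ProductSet(Interval(3*pi, 65/4), {65/4, 4*E}), ProductSet(Naturals0, Interval(7/4, 65/4)))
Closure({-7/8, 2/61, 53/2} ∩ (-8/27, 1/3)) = {2/61}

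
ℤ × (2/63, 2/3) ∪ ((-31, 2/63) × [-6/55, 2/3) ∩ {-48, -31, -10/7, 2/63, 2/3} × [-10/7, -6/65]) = (ℤ × (2/63, 2/3)) ∪ ({-10/7} × [-6/55, -6/65])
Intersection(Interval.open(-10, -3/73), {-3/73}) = EmptySet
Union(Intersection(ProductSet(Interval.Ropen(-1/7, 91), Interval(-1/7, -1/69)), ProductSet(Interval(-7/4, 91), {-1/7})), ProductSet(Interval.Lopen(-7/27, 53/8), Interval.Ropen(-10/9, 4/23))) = Union(ProductSet(Interval.Lopen(-7/27, 53/8), Interval.Ropen(-10/9, 4/23)), ProductSet(Interval.Ropen(-1/7, 91), {-1/7}))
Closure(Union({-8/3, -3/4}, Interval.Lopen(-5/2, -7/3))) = Union({-8/3, -3/4}, Interval(-5/2, -7/3))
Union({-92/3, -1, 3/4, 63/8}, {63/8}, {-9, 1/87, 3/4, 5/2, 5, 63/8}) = {-92/3, -9, -1, 1/87, 3/4, 5/2, 5, 63/8}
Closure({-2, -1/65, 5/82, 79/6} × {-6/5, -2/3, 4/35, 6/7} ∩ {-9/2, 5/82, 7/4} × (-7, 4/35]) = {5/82} × {-6/5, -2/3, 4/35}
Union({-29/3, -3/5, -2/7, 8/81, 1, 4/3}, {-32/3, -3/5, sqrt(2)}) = {-32/3, -29/3, -3/5, -2/7, 8/81, 1, 4/3, sqrt(2)}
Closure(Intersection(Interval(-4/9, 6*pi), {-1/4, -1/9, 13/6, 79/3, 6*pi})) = {-1/4, -1/9, 13/6, 6*pi}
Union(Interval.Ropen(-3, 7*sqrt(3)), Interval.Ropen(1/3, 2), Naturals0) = Union(Interval.Ropen(-3, 7*sqrt(3)), Naturals0)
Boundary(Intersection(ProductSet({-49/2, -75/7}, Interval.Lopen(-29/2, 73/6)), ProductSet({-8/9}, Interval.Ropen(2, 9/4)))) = EmptySet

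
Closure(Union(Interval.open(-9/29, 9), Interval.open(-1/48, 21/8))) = Interval(-9/29, 9)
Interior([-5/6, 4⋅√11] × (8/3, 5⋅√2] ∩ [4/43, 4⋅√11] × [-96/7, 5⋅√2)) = (4/43, 4⋅√11) × (8/3, 5⋅√2)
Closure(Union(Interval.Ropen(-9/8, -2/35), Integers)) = Union(Integers, Interval(-9/8, -2/35))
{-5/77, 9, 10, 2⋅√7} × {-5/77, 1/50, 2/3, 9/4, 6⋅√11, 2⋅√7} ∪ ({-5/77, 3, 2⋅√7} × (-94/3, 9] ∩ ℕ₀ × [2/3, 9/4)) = ({3} × [2/3, 9/4)) ∪ ({-5/77, 9, 10, 2⋅√7} × {-5/77, 1/50, 2/3, 9/4, 6⋅√11, 2⋅√7})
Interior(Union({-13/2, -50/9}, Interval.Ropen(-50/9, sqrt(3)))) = Interval.open(-50/9, sqrt(3))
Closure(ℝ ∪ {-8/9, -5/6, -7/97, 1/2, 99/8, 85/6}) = ℝ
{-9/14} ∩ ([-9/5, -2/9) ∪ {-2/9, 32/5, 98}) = {-9/14}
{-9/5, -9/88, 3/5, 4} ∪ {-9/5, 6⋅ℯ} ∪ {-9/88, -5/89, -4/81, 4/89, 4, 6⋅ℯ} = {-9/5, -9/88, -5/89, -4/81, 4/89, 3/5, 4, 6⋅ℯ}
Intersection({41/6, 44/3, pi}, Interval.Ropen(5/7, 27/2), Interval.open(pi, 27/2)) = {41/6}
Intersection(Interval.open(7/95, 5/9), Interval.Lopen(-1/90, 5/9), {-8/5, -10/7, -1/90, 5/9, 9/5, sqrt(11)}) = EmptySet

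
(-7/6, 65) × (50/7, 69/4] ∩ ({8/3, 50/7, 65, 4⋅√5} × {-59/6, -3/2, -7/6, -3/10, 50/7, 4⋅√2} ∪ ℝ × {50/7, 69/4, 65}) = (-7/6, 65) × {69/4}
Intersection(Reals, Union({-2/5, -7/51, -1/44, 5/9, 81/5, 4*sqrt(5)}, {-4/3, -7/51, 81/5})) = {-4/3, -2/5, -7/51, -1/44, 5/9, 81/5, 4*sqrt(5)}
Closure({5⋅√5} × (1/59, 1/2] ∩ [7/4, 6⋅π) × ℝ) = {5⋅√5} × [1/59, 1/2]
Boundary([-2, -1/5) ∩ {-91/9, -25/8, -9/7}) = {-9/7}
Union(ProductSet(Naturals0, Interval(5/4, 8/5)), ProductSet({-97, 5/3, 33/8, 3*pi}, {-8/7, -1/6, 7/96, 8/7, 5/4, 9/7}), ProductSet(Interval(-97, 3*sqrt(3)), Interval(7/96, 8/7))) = Union(ProductSet({-97, 5/3, 33/8, 3*pi}, {-8/7, -1/6, 7/96, 8/7, 5/4, 9/7}), ProductSet(Interval(-97, 3*sqrt(3)), Interval(7/96, 8/7)), ProductSet(Naturals0, Interval(5/4, 8/5)))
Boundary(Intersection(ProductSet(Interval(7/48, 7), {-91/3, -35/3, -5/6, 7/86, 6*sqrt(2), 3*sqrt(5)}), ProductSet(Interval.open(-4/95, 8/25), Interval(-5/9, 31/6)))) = ProductSet(Interval(7/48, 8/25), {7/86})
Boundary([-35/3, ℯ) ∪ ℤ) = {-35/3, ℯ} ∪ (ℤ \ (-35/3, ℯ))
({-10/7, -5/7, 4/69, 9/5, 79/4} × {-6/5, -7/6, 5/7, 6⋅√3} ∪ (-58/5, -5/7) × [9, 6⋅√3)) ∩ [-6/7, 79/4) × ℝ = ({-5/7, 4/69, 9/5} × {-6/5, -7/6, 5/7, 6⋅√3}) ∪ ([-6/7, -5/7) × [9, 6⋅√3))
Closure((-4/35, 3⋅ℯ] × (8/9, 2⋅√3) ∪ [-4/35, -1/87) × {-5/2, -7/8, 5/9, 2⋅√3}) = ({-4/35, 3⋅ℯ} × [8/9, 2⋅√3]) ∪ ([-4/35, -1/87] × {-5/2, -7/8, 5/9, 2⋅√3}) ∪ ([-4/35, 3⋅ℯ] × {8/9, 2⋅√3}) ∪ ((-4/35, 3⋅ℯ] × (8/9, 2⋅√3))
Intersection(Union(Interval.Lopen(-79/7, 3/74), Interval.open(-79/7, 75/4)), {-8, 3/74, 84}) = {-8, 3/74}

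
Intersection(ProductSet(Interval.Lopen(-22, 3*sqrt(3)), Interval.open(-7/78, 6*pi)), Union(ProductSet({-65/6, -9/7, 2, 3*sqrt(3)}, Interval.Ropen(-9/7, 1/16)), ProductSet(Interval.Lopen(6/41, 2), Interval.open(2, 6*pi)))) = Union(ProductSet({-65/6, -9/7, 2, 3*sqrt(3)}, Interval.open(-7/78, 1/16)), ProductSet(Interval.Lopen(6/41, 2), Interval.open(2, 6*pi)))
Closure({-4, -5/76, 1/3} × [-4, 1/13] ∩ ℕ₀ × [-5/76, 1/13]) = ∅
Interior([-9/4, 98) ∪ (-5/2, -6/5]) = (-5/2, 98)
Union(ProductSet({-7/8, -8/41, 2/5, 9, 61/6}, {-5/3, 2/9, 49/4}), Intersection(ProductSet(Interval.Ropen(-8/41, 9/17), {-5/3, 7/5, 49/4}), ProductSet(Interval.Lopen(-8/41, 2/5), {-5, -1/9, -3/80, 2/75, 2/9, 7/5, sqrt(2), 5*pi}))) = Union(ProductSet({-7/8, -8/41, 2/5, 9, 61/6}, {-5/3, 2/9, 49/4}), ProductSet(Interval.Lopen(-8/41, 2/5), {7/5}))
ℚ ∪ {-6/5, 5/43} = ℚ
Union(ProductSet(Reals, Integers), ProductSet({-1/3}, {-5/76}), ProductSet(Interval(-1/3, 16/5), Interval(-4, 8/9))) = Union(ProductSet(Interval(-1/3, 16/5), Interval(-4, 8/9)), ProductSet(Reals, Integers))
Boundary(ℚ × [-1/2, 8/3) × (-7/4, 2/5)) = ℝ × [-1/2, 8/3] × [-7/4, 2/5]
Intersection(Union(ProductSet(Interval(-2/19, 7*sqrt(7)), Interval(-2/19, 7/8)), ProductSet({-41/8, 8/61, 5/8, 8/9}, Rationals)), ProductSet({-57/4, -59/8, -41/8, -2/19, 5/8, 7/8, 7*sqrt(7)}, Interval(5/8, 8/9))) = Union(ProductSet({-41/8, 5/8}, Intersection(Interval(5/8, 8/9), Rationals)), ProductSet({-2/19, 5/8, 7/8, 7*sqrt(7)}, Interval(5/8, 7/8)))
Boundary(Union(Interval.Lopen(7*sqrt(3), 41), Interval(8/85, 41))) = {8/85, 41}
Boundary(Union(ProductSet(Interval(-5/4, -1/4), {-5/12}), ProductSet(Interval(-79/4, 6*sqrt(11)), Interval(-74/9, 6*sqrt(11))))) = Union(ProductSet({-79/4, 6*sqrt(11)}, Interval(-74/9, 6*sqrt(11))), ProductSet(Interval(-79/4, 6*sqrt(11)), {-74/9, 6*sqrt(11)}))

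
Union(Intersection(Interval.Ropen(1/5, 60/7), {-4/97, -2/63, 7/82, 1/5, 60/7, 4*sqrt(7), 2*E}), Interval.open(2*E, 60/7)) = Union({1/5}, Interval.Ropen(2*E, 60/7))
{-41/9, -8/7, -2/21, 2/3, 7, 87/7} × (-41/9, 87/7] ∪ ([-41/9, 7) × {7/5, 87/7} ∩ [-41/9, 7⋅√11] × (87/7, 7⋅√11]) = {-41/9, -8/7, -2/21, 2/3, 7, 87/7} × (-41/9, 87/7]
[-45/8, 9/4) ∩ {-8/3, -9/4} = {-8/3, -9/4}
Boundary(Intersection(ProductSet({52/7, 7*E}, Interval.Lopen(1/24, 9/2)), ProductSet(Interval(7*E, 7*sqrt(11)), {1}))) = ProductSet({7*E}, {1})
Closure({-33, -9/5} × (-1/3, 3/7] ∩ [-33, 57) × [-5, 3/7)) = {-33, -9/5} × [-1/3, 3/7]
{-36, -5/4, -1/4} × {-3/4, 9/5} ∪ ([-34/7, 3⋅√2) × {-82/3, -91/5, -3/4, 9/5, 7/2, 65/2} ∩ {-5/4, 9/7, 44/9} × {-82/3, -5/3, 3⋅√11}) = ({-5/4, 9/7} × {-82/3}) ∪ ({-36, -5/4, -1/4} × {-3/4, 9/5})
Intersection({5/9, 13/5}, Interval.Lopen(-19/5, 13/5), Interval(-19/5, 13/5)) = {5/9, 13/5}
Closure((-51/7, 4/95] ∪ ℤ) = ℤ ∪ [-51/7, 4/95]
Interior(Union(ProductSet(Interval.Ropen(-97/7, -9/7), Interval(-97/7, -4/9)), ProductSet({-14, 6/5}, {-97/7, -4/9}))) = ProductSet(Interval.open(-97/7, -9/7), Interval.open(-97/7, -4/9))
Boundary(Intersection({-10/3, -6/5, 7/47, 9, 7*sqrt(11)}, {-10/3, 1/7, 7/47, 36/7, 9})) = {-10/3, 7/47, 9}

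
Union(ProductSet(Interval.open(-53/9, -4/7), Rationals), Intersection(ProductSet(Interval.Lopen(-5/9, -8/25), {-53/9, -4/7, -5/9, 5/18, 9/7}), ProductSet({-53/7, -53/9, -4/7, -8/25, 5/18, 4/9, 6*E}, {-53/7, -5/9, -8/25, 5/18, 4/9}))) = Union(ProductSet({-8/25}, {-5/9, 5/18}), ProductSet(Interval.open(-53/9, -4/7), Rationals))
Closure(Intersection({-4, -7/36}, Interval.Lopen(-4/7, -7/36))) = {-7/36}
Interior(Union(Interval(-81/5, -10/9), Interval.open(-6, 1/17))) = Interval.open(-81/5, 1/17)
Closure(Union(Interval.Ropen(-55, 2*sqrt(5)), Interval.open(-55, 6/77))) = Interval(-55, 2*sqrt(5))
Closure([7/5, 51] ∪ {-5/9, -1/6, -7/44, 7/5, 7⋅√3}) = {-5/9, -1/6, -7/44} ∪ [7/5, 51]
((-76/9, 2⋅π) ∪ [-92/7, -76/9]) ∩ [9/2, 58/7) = [9/2, 2⋅π)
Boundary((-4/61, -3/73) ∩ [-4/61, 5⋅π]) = {-4/61, -3/73}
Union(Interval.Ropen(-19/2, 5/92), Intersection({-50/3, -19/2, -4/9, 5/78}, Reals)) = Union({-50/3, 5/78}, Interval.Ropen(-19/2, 5/92))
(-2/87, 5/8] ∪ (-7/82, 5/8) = (-7/82, 5/8]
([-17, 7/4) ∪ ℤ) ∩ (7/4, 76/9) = {2, 3, …, 8}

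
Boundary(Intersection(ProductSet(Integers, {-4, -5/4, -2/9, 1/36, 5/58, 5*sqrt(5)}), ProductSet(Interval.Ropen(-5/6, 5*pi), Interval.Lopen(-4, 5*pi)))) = ProductSet(Range(0, 16, 1), {-5/4, -2/9, 1/36, 5/58, 5*sqrt(5)})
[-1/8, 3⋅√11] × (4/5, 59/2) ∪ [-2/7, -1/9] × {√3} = ([-2/7, -1/9] × {√3}) ∪ ([-1/8, 3⋅√11] × (4/5, 59/2))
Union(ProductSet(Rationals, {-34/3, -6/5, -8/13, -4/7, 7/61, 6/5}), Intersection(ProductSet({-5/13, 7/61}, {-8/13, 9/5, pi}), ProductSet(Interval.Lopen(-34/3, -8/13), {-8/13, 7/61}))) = ProductSet(Rationals, {-34/3, -6/5, -8/13, -4/7, 7/61, 6/5})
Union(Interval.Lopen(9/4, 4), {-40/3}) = Union({-40/3}, Interval.Lopen(9/4, 4))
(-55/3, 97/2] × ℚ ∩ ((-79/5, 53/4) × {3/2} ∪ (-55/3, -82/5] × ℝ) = ((-55/3, -82/5] × ℚ) ∪ ((-79/5, 53/4) × {3/2})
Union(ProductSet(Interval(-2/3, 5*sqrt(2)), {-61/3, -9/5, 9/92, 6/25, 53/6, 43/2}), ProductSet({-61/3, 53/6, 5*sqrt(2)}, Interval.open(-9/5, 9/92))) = Union(ProductSet({-61/3, 53/6, 5*sqrt(2)}, Interval.open(-9/5, 9/92)), ProductSet(Interval(-2/3, 5*sqrt(2)), {-61/3, -9/5, 9/92, 6/25, 53/6, 43/2}))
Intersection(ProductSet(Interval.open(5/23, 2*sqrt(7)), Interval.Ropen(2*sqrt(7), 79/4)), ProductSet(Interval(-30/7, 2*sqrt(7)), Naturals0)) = ProductSet(Interval.open(5/23, 2*sqrt(7)), Range(6, 20, 1))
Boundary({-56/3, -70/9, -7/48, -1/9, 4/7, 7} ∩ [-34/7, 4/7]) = {-7/48, -1/9, 4/7}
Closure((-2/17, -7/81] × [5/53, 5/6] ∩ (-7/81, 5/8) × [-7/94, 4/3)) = ∅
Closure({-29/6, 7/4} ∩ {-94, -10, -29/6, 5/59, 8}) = {-29/6}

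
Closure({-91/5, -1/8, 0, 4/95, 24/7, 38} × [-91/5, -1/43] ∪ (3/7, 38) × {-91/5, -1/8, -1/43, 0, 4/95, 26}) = ({-91/5, -1/8, 0, 4/95, 24/7, 38} × [-91/5, -1/43]) ∪ ([3/7, 38] × {-91/5, -1/8, -1/43, 0, 4/95, 26})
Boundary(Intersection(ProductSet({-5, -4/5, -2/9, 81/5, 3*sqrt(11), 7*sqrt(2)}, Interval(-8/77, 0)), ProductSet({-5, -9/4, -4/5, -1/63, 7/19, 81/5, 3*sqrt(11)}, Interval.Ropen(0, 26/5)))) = ProductSet({-5, -4/5, 81/5, 3*sqrt(11)}, {0})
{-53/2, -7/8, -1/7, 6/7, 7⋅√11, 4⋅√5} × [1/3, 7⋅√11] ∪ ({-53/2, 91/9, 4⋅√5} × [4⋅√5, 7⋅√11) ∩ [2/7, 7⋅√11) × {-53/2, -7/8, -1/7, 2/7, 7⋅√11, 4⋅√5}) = ({91/9, 4⋅√5} × {4⋅√5}) ∪ ({-53/2, -7/8, -1/7, 6/7, 7⋅√11, 4⋅√5} × [1/3, 7⋅√11])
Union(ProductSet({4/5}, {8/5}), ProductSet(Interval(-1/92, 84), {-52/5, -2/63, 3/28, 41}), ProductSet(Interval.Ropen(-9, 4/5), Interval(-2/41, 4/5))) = Union(ProductSet({4/5}, {8/5}), ProductSet(Interval.Ropen(-9, 4/5), Interval(-2/41, 4/5)), ProductSet(Interval(-1/92, 84), {-52/5, -2/63, 3/28, 41}))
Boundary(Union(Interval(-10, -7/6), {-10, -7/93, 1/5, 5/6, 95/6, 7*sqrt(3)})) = {-10, -7/6, -7/93, 1/5, 5/6, 95/6, 7*sqrt(3)}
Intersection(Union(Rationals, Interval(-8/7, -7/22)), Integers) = Integers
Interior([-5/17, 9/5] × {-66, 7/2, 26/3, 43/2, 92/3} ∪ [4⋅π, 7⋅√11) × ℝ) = (4⋅π, 7⋅√11) × ℝ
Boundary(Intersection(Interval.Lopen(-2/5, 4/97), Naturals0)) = Range(0, 1, 1)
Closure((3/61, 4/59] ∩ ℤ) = ∅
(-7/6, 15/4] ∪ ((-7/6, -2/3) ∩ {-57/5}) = (-7/6, 15/4]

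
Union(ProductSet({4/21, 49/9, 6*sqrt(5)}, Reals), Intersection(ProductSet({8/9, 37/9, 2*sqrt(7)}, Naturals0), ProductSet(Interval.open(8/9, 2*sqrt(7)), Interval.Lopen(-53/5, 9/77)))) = Union(ProductSet({37/9}, Range(0, 1, 1)), ProductSet({4/21, 49/9, 6*sqrt(5)}, Reals))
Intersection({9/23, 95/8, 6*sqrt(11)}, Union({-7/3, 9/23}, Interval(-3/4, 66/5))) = {9/23, 95/8}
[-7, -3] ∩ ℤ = {-7, -6, …, -3}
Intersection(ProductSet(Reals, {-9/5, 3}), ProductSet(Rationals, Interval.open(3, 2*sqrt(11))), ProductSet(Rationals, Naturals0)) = EmptySet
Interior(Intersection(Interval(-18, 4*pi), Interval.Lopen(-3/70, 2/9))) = Interval.open(-3/70, 2/9)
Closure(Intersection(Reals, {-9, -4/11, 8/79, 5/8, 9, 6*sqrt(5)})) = {-9, -4/11, 8/79, 5/8, 9, 6*sqrt(5)}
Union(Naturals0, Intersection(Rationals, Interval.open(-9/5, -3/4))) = Union(Intersection(Interval.open(-9/5, -3/4), Rationals), Naturals0)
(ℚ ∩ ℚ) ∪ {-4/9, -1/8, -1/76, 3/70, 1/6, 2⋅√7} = ℚ ∪ {2⋅√7}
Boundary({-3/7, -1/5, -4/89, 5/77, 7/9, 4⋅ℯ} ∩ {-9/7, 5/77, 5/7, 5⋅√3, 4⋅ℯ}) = {5/77, 4⋅ℯ}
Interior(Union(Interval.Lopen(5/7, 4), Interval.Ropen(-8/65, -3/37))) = Union(Interval.open(-8/65, -3/37), Interval.open(5/7, 4))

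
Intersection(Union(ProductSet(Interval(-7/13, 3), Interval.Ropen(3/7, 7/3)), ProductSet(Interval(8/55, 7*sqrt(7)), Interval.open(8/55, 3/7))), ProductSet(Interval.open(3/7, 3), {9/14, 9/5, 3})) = ProductSet(Interval.open(3/7, 3), {9/14, 9/5})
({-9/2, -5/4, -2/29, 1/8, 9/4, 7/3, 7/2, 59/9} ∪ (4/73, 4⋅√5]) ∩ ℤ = {1, 2, …, 8}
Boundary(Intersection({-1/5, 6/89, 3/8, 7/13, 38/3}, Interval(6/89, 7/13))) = {6/89, 3/8, 7/13}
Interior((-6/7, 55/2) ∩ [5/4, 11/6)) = (5/4, 11/6)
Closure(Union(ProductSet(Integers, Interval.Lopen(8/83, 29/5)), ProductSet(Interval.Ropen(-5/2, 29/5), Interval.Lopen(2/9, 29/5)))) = Union(ProductSet({-5/2, 29/5}, Interval(2/9, 29/5)), ProductSet(Integers, Interval(8/83, 29/5)), ProductSet(Interval(-5/2, 29/5), {2/9, 29/5}), ProductSet(Interval.Ropen(-5/2, 29/5), Interval.Lopen(2/9, 29/5)))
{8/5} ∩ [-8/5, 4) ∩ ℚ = {8/5}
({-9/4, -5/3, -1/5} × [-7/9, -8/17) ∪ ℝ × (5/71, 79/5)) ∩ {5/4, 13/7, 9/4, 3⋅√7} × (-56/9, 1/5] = {5/4, 13/7, 9/4, 3⋅√7} × (5/71, 1/5]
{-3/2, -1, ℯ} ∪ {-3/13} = {-3/2, -1, -3/13, ℯ}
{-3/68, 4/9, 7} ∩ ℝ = {-3/68, 4/9, 7}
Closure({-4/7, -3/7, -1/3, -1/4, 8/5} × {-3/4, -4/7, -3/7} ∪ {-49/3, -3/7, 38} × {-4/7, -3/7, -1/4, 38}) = ({-49/3, -3/7, 38} × {-4/7, -3/7, -1/4, 38}) ∪ ({-4/7, -3/7, -1/3, -1/4, 8/5} × {-3/4, -4/7, -3/7})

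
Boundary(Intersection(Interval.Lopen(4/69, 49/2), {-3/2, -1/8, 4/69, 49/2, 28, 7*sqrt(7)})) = {49/2, 7*sqrt(7)}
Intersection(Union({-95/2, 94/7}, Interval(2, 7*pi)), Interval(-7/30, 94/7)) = Interval(2, 94/7)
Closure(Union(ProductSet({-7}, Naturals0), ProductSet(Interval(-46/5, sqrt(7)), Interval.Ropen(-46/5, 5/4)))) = Union(ProductSet({-7}, Union(Complement(Naturals0, Interval.open(-46/5, 5/4)), Naturals0)), ProductSet(Interval(-46/5, sqrt(7)), Interval(-46/5, 5/4)))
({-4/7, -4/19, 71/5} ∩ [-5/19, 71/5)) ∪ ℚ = ℚ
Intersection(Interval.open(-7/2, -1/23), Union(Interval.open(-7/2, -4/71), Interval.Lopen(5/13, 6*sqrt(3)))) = Interval.open(-7/2, -4/71)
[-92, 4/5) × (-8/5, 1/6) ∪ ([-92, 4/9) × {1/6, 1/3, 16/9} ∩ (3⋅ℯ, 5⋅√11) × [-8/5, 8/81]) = [-92, 4/5) × (-8/5, 1/6)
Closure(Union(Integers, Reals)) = Reals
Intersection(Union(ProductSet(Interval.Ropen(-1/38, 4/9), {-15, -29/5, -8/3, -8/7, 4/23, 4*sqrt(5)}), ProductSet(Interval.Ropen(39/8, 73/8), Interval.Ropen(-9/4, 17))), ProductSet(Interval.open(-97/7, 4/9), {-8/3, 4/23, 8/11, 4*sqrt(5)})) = ProductSet(Interval.Ropen(-1/38, 4/9), {-8/3, 4/23, 4*sqrt(5)})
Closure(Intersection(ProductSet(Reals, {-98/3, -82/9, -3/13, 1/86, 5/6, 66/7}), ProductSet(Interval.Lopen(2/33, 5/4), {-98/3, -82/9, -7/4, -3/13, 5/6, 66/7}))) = ProductSet(Interval(2/33, 5/4), {-98/3, -82/9, -3/13, 5/6, 66/7})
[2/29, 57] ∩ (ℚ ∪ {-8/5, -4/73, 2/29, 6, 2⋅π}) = {2⋅π} ∪ (ℚ ∩ [2/29, 57])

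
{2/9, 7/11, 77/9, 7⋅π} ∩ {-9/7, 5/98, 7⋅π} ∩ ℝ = {7⋅π}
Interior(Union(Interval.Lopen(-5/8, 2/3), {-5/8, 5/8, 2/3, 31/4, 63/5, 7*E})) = Interval.open(-5/8, 2/3)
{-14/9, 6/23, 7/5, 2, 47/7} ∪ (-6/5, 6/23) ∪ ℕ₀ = {-14/9, 7/5, 47/7} ∪ (-6/5, 6/23] ∪ ℕ₀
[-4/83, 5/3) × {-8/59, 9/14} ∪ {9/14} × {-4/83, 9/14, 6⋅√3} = ([-4/83, 5/3) × {-8/59, 9/14}) ∪ ({9/14} × {-4/83, 9/14, 6⋅√3})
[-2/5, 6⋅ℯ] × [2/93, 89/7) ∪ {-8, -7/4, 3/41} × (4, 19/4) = ({-8, -7/4, 3/41} × (4, 19/4)) ∪ ([-2/5, 6⋅ℯ] × [2/93, 89/7))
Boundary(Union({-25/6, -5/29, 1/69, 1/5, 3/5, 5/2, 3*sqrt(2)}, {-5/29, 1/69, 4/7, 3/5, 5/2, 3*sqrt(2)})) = {-25/6, -5/29, 1/69, 1/5, 4/7, 3/5, 5/2, 3*sqrt(2)}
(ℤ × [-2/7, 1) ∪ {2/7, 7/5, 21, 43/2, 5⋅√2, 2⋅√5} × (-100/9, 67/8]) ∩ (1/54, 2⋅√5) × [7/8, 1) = ({2/7, 7/5} ∪ {1, 2, 3, 4}) × [7/8, 1)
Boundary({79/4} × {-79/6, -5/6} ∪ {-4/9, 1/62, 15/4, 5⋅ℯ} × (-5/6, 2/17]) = ({79/4} × {-79/6, -5/6}) ∪ ({-4/9, 1/62, 15/4, 5⋅ℯ} × [-5/6, 2/17])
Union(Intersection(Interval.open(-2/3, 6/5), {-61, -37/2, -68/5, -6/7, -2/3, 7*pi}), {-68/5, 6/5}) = {-68/5, 6/5}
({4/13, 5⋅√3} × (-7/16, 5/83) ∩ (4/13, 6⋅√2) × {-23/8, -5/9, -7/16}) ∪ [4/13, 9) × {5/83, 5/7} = [4/13, 9) × {5/83, 5/7}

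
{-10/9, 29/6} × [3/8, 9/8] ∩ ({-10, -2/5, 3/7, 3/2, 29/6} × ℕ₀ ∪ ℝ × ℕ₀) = {-10/9, 29/6} × {1}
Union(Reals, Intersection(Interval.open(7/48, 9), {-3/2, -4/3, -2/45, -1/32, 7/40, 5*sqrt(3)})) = Reals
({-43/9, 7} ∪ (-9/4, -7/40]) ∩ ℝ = {-43/9, 7} ∪ (-9/4, -7/40]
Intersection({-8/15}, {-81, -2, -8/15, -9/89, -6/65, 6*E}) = {-8/15}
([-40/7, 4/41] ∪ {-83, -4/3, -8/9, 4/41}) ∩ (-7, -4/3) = [-40/7, -4/3)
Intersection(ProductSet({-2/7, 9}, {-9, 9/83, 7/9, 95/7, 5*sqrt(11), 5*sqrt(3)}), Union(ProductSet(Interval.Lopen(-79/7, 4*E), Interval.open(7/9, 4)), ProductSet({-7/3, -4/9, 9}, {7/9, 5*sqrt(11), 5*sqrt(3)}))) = ProductSet({9}, {7/9, 5*sqrt(11), 5*sqrt(3)})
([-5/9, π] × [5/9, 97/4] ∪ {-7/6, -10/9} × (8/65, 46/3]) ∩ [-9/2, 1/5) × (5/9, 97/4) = ({-7/6, -10/9} × (5/9, 46/3]) ∪ ([-5/9, 1/5) × (5/9, 97/4))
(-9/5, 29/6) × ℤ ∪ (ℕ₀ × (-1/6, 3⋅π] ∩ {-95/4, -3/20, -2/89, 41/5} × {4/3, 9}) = (-9/5, 29/6) × ℤ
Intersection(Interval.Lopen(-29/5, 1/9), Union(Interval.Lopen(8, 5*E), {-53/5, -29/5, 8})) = EmptySet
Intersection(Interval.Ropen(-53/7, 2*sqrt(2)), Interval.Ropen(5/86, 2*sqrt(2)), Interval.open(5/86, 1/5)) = Interval.open(5/86, 1/5)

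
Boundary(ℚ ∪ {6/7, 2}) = ℝ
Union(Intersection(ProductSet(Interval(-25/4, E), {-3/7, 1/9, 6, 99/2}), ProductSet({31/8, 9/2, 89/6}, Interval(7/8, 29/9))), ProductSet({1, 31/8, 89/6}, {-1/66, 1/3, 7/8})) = ProductSet({1, 31/8, 89/6}, {-1/66, 1/3, 7/8})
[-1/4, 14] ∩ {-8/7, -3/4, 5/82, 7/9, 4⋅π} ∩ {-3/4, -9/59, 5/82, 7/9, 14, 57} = {5/82, 7/9}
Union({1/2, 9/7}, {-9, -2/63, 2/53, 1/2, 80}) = {-9, -2/63, 2/53, 1/2, 9/7, 80}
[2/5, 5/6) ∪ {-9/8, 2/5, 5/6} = {-9/8} ∪ [2/5, 5/6]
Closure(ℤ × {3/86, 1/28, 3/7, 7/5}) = ℤ × {3/86, 1/28, 3/7, 7/5}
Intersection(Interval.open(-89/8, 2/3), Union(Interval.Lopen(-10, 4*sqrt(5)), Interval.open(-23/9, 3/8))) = Interval.open(-10, 2/3)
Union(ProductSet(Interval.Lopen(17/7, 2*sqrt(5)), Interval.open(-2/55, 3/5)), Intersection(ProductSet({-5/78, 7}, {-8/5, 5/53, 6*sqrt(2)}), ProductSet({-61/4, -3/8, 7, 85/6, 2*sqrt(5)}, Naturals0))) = ProductSet(Interval.Lopen(17/7, 2*sqrt(5)), Interval.open(-2/55, 3/5))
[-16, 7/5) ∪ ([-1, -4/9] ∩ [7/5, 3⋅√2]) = [-16, 7/5)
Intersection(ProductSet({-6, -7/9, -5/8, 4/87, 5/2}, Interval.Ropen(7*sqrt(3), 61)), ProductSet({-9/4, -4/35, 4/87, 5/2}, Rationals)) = ProductSet({4/87, 5/2}, Intersection(Interval.Ropen(7*sqrt(3), 61), Rationals))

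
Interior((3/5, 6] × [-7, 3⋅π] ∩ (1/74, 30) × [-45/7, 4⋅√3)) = (3/5, 6) × (-45/7, 4⋅√3)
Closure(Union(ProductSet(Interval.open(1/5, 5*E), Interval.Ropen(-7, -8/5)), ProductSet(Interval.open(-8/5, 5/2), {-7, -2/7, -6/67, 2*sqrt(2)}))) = Union(ProductSet({1/5, 5*E}, Interval(-7, -8/5)), ProductSet(Interval(-8/5, 5/2), {-7, -2/7, -6/67, 2*sqrt(2)}), ProductSet(Interval(1/5, 5*E), {-7, -8/5}), ProductSet(Interval.open(1/5, 5*E), Interval.Ropen(-7, -8/5)))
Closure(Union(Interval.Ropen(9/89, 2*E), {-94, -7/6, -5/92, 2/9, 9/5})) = Union({-94, -7/6, -5/92}, Interval(9/89, 2*E))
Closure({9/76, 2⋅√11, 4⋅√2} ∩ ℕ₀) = ∅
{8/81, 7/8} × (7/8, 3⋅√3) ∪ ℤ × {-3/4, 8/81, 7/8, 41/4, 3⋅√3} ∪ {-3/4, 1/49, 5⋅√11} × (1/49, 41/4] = (ℤ × {-3/4, 8/81, 7/8, 41/4, 3⋅√3}) ∪ ({8/81, 7/8} × (7/8, 3⋅√3)) ∪ ({-3/4, 1/49, 5⋅√11} × (1/49, 41/4])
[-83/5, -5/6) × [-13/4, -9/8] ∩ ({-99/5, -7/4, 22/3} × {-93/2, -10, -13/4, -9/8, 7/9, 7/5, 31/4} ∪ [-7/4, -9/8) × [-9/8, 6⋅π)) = ({-7/4} × {-13/4, -9/8}) ∪ ([-7/4, -9/8) × {-9/8})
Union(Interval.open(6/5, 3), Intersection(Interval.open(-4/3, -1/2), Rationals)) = Union(Intersection(Interval.open(-4/3, -1/2), Rationals), Interval.open(6/5, 3))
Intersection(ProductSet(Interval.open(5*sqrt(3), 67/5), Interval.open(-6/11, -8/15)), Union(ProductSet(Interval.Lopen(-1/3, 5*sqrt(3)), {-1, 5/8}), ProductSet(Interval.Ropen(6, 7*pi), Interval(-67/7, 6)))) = ProductSet(Interval.open(5*sqrt(3), 67/5), Interval.open(-6/11, -8/15))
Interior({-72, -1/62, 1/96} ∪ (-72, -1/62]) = (-72, -1/62)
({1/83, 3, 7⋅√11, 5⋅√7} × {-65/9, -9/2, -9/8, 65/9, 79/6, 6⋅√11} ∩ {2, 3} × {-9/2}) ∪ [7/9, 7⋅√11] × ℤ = ({3} × {-9/2}) ∪ ([7/9, 7⋅√11] × ℤ)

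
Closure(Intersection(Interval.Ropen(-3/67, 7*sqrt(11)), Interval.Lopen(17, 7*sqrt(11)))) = Interval(17, 7*sqrt(11))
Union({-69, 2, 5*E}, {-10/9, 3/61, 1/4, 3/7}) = {-69, -10/9, 3/61, 1/4, 3/7, 2, 5*E}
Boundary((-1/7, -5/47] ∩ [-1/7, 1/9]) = {-1/7, -5/47}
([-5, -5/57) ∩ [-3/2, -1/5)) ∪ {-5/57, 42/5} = [-3/2, -1/5) ∪ {-5/57, 42/5}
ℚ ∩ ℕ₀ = ℕ₀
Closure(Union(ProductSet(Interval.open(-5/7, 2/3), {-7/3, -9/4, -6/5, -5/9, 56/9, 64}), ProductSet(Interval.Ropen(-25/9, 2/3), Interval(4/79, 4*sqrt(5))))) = Union(ProductSet(Interval(-25/9, 2/3), Interval(4/79, 4*sqrt(5))), ProductSet(Interval(-5/7, 2/3), {-7/3, -9/4, -6/5, -5/9, 64}), ProductSet(Interval.Lopen(-5/7, 2/3), {-7/3, -9/4, -6/5, -5/9, 56/9, 64}))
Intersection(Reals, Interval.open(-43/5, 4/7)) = Interval.open(-43/5, 4/7)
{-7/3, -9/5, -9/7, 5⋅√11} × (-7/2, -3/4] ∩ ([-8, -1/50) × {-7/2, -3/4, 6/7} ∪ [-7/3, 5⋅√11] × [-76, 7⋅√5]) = {-7/3, -9/5, -9/7, 5⋅√11} × (-7/2, -3/4]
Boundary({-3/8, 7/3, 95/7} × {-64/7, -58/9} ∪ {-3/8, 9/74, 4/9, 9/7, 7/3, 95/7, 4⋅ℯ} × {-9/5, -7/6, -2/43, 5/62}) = ({-3/8, 7/3, 95/7} × {-64/7, -58/9}) ∪ ({-3/8, 9/74, 4/9, 9/7, 7/3, 95/7, 4⋅ℯ} × {-9/5, -7/6, -2/43, 5/62})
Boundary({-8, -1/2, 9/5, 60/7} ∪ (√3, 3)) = {-8, -1/2, 3, 60/7, √3}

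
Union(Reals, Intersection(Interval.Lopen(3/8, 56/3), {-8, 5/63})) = Reals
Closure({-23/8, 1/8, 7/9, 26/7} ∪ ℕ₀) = {-23/8, 1/8, 7/9, 26/7} ∪ ℕ₀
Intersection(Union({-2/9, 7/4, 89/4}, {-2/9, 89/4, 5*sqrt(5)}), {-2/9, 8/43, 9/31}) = {-2/9}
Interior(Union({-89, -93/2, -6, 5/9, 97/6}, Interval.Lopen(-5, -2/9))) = Interval.open(-5, -2/9)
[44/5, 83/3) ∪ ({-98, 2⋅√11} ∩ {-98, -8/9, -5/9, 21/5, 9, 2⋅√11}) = {-98, 2⋅√11} ∪ [44/5, 83/3)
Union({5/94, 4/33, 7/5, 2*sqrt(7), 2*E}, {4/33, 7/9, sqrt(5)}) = {5/94, 4/33, 7/9, 7/5, sqrt(5), 2*sqrt(7), 2*E}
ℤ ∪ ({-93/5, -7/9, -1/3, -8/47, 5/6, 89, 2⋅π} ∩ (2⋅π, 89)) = ℤ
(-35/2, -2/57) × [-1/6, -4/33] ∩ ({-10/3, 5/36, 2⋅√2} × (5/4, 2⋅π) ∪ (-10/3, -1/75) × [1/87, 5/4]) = ∅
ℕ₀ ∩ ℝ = ℕ₀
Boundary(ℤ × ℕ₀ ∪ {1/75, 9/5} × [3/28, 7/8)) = (ℤ × ℕ₀) ∪ ({1/75, 9/5} × [3/28, 7/8])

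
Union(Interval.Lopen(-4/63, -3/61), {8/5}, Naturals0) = Union({8/5}, Interval.Lopen(-4/63, -3/61), Naturals0)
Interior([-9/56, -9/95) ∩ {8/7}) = ∅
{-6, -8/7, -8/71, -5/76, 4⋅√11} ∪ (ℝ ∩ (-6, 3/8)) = [-6, 3/8) ∪ {4⋅√11}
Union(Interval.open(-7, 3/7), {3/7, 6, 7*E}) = Union({6, 7*E}, Interval.Lopen(-7, 3/7))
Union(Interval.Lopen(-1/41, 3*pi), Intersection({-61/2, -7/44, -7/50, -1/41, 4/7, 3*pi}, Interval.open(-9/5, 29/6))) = Union({-7/44, -7/50}, Interval(-1/41, 3*pi))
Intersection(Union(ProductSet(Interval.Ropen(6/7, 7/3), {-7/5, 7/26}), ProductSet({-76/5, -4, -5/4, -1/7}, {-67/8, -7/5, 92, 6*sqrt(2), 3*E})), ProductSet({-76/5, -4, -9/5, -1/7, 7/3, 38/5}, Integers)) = ProductSet({-76/5, -4, -1/7}, {92})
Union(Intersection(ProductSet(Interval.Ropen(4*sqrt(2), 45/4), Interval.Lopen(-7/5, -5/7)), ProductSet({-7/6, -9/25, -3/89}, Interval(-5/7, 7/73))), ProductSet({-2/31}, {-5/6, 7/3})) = ProductSet({-2/31}, {-5/6, 7/3})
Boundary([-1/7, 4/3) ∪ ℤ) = {-1/7, 4/3} ∪ (ℤ \ (-1/7, 4/3))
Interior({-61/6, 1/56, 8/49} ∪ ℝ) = ℝ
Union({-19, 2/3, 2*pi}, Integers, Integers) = Union({2/3, 2*pi}, Integers)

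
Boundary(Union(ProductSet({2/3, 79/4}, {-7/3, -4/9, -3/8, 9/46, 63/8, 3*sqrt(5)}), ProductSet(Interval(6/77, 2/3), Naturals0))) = Union(ProductSet({2/3, 79/4}, {-7/3, -4/9, -3/8, 9/46, 63/8, 3*sqrt(5)}), ProductSet(Interval(6/77, 2/3), Naturals0))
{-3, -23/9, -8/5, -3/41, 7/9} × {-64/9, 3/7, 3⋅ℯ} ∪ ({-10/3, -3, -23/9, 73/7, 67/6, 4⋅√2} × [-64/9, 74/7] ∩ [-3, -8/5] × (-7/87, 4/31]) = ({-3, -23/9} × (-7/87, 4/31]) ∪ ({-3, -23/9, -8/5, -3/41, 7/9} × {-64/9, 3/7, 3⋅ℯ})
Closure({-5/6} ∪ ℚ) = ℝ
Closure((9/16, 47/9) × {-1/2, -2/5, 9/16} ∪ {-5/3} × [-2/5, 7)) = ({-5/3} × [-2/5, 7]) ∪ ([9/16, 47/9] × {-1/2, -2/5, 9/16})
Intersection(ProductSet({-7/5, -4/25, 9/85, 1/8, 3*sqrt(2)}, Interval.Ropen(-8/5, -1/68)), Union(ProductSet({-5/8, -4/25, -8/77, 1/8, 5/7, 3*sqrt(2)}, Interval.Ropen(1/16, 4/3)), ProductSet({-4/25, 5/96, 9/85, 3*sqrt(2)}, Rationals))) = ProductSet({-4/25, 9/85, 3*sqrt(2)}, Intersection(Interval.Ropen(-8/5, -1/68), Rationals))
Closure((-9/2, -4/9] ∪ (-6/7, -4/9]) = [-9/2, -4/9]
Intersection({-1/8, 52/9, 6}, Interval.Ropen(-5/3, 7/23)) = {-1/8}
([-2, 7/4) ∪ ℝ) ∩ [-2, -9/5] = [-2, -9/5]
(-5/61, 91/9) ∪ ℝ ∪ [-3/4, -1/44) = (-∞, ∞)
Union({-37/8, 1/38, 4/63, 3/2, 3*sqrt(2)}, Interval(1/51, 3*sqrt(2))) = Union({-37/8}, Interval(1/51, 3*sqrt(2)))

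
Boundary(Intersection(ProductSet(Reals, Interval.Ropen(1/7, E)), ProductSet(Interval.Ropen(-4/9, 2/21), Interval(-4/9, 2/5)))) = Union(ProductSet({-4/9, 2/21}, Interval(1/7, 2/5)), ProductSet(Interval(-4/9, 2/21), {1/7, 2/5}))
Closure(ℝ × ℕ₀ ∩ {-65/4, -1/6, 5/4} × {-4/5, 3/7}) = ∅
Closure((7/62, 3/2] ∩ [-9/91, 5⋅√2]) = [7/62, 3/2]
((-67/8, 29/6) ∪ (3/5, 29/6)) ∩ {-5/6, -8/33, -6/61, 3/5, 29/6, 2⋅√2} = {-5/6, -8/33, -6/61, 3/5, 2⋅√2}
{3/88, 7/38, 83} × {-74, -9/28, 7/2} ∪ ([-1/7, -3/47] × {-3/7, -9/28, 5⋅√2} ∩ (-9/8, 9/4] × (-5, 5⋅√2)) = ({3/88, 7/38, 83} × {-74, -9/28, 7/2}) ∪ ([-1/7, -3/47] × {-3/7, -9/28})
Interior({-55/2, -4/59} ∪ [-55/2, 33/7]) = (-55/2, 33/7)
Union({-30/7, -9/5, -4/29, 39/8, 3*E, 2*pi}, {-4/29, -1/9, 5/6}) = {-30/7, -9/5, -4/29, -1/9, 5/6, 39/8, 3*E, 2*pi}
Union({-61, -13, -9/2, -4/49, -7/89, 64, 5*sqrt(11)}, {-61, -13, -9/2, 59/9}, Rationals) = Union({5*sqrt(11)}, Rationals)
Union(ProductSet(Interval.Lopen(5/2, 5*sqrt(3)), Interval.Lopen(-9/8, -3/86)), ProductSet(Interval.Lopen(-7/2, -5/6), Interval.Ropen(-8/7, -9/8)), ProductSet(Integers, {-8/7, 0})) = Union(ProductSet(Integers, {-8/7, 0}), ProductSet(Interval.Lopen(-7/2, -5/6), Interval.Ropen(-8/7, -9/8)), ProductSet(Interval.Lopen(5/2, 5*sqrt(3)), Interval.Lopen(-9/8, -3/86)))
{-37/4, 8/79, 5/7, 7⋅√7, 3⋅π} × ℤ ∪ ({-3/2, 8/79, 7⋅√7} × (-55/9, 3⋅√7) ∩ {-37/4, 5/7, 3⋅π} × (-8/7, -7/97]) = {-37/4, 8/79, 5/7, 7⋅√7, 3⋅π} × ℤ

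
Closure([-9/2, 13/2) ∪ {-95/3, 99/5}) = {-95/3, 99/5} ∪ [-9/2, 13/2]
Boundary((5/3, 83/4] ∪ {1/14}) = {1/14, 5/3, 83/4}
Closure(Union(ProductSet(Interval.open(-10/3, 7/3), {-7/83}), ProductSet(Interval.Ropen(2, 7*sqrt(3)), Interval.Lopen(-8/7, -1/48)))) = Union(ProductSet({2, 7*sqrt(3)}, Interval(-8/7, -1/48)), ProductSet(Interval.Ropen(-10/3, 7/3), {-7/83}), ProductSet(Interval(2, 7*sqrt(3)), {-8/7, -1/48}), ProductSet(Interval.Ropen(2, 7*sqrt(3)), Interval.Lopen(-8/7, -1/48)))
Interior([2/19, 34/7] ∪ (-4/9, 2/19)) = (-4/9, 34/7)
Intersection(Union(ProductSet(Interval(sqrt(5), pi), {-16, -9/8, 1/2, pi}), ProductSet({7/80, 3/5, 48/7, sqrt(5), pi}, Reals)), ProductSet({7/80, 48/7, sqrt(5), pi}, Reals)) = ProductSet({7/80, 48/7, sqrt(5), pi}, Reals)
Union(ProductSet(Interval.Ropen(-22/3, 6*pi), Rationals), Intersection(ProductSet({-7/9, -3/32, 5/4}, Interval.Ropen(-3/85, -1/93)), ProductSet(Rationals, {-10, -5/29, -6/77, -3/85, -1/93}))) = ProductSet(Interval.Ropen(-22/3, 6*pi), Rationals)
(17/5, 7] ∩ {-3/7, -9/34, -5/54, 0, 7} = {7}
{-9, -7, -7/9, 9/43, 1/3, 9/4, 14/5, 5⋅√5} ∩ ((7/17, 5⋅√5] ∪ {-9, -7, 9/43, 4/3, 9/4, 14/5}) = {-9, -7, 9/43, 9/4, 14/5, 5⋅√5}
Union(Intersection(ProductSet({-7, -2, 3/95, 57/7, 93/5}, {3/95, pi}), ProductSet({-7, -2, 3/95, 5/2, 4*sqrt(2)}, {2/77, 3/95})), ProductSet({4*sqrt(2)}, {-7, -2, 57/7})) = Union(ProductSet({4*sqrt(2)}, {-7, -2, 57/7}), ProductSet({-7, -2, 3/95}, {3/95}))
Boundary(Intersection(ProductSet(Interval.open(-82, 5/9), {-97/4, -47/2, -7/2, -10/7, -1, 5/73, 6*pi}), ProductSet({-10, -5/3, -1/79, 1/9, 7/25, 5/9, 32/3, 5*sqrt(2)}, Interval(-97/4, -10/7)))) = ProductSet({-10, -5/3, -1/79, 1/9, 7/25}, {-97/4, -47/2, -7/2, -10/7})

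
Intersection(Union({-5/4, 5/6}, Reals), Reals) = Reals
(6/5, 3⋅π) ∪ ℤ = ℤ ∪ (6/5, 3⋅π)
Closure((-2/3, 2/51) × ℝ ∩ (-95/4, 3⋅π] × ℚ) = [-2/3, 2/51] × ℝ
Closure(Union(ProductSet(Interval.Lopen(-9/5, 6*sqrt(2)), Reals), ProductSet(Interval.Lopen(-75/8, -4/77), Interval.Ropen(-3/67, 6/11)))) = Union(ProductSet({-75/8}, Interval(-3/67, 6/11)), ProductSet({-9/5, 6*sqrt(2)}, Union(Interval(-oo, -3/67), Interval(6/11, oo))), ProductSet(Interval(-75/8, -9/5), {-3/67, 6/11}), ProductSet(Interval.Lopen(-75/8, -4/77), Interval.Ropen(-3/67, 6/11)), ProductSet(Interval.Lopen(-9/5, 6*sqrt(2)), Reals))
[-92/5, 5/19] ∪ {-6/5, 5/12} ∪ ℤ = ℤ ∪ [-92/5, 5/19] ∪ {5/12}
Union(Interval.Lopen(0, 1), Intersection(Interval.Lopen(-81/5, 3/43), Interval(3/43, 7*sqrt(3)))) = Interval.Lopen(0, 1)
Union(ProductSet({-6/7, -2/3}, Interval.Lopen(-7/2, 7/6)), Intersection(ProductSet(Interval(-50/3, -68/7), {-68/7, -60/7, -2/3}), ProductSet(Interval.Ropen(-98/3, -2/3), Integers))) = ProductSet({-6/7, -2/3}, Interval.Lopen(-7/2, 7/6))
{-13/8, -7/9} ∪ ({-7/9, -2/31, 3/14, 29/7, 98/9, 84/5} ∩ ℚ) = {-13/8, -7/9, -2/31, 3/14, 29/7, 98/9, 84/5}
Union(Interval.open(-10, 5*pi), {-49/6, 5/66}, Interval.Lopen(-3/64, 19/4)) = Interval.open(-10, 5*pi)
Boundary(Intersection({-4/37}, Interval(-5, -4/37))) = {-4/37}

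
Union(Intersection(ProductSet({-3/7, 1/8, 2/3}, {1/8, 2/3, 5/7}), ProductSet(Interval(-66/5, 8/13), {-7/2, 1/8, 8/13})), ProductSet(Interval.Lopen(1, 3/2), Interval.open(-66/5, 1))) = Union(ProductSet({-3/7, 1/8}, {1/8}), ProductSet(Interval.Lopen(1, 3/2), Interval.open(-66/5, 1)))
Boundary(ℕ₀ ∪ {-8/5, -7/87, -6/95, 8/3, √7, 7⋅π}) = {-8/5, -7/87, -6/95, 8/3, √7, 7⋅π} ∪ ℕ₀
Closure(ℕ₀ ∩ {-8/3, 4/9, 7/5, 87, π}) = {87}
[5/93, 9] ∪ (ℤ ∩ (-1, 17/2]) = {0, 1, …, 8} ∪ [5/93, 9]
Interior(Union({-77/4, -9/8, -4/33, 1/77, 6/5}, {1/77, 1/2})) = EmptySet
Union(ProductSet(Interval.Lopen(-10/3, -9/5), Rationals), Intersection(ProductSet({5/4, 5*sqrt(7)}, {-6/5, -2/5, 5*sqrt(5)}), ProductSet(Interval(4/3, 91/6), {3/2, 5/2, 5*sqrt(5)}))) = Union(ProductSet({5*sqrt(7)}, {5*sqrt(5)}), ProductSet(Interval.Lopen(-10/3, -9/5), Rationals))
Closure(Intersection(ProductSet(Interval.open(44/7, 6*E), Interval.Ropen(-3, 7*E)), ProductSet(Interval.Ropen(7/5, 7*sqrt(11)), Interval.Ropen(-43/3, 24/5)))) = Union(ProductSet({44/7, 6*E}, Interval(-3, 24/5)), ProductSet(Interval(44/7, 6*E), {-3, 24/5}), ProductSet(Interval.open(44/7, 6*E), Interval.Ropen(-3, 24/5)))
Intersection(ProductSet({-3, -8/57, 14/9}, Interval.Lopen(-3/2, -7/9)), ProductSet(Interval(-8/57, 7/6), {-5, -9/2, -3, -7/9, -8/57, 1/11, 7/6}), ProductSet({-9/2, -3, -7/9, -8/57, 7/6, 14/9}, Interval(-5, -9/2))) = EmptySet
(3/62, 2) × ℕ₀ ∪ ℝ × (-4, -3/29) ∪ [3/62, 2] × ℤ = ([3/62, 2] × ℤ) ∪ (ℝ × (-4, -3/29))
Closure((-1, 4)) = [-1, 4]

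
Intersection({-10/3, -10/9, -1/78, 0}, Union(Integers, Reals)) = {-10/3, -10/9, -1/78, 0}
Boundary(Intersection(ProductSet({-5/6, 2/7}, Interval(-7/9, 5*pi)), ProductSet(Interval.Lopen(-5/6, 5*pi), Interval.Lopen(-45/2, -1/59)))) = ProductSet({2/7}, Interval(-7/9, -1/59))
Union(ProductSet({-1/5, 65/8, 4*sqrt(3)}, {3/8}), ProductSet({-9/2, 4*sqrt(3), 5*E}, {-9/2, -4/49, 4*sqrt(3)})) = Union(ProductSet({-9/2, 4*sqrt(3), 5*E}, {-9/2, -4/49, 4*sqrt(3)}), ProductSet({-1/5, 65/8, 4*sqrt(3)}, {3/8}))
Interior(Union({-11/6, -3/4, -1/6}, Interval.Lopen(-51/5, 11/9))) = Interval.open(-51/5, 11/9)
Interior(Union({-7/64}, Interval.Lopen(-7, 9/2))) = Interval.open(-7, 9/2)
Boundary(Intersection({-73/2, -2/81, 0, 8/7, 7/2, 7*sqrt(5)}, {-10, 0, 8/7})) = {0, 8/7}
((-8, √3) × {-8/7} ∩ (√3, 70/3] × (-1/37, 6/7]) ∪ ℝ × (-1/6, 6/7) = ℝ × (-1/6, 6/7)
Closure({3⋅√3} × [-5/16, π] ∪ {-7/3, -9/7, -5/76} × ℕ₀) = ({-7/3, -9/7, -5/76} × ℕ₀) ∪ ({3⋅√3} × [-5/16, π])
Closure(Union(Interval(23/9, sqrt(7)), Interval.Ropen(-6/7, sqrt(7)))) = Interval(-6/7, sqrt(7))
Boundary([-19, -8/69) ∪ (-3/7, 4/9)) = {-19, 4/9}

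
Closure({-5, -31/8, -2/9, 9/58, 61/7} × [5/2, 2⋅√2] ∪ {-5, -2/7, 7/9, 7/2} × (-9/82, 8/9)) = ({-5, -2/7, 7/9, 7/2} × [-9/82, 8/9]) ∪ ({-5, -31/8, -2/9, 9/58, 61/7} × [5/2, 2⋅√2])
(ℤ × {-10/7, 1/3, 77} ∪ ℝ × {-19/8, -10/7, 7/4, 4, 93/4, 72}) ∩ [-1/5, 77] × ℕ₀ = ({0, 1, …, 77} × {77}) ∪ ([-1/5, 77] × {4, 72})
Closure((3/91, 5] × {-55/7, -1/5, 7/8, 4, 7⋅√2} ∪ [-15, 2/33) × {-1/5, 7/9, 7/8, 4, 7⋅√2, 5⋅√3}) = ([3/91, 5] × {-55/7, -1/5, 7/8, 4, 7⋅√2}) ∪ ([-15, 2/33] × {-1/5, 7/9, 7/8, 4, 7⋅√2, 5⋅√3})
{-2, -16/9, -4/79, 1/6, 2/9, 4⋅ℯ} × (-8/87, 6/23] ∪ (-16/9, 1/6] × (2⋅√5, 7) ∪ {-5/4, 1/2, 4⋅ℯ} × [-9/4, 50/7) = ({-5/4, 1/2, 4⋅ℯ} × [-9/4, 50/7)) ∪ ({-2, -16/9, -4/79, 1/6, 2/9, 4⋅ℯ} × (-8/87, 6/23]) ∪ ((-16/9, 1/6] × (2⋅√5, 7))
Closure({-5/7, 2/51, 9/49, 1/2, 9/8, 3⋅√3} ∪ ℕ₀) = {-5/7, 2/51, 9/49, 1/2, 9/8, 3⋅√3} ∪ ℕ₀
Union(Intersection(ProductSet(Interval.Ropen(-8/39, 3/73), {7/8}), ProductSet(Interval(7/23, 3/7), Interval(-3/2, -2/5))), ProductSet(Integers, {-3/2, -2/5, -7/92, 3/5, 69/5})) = ProductSet(Integers, {-3/2, -2/5, -7/92, 3/5, 69/5})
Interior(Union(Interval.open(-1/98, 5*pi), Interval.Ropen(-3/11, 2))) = Interval.open(-3/11, 5*pi)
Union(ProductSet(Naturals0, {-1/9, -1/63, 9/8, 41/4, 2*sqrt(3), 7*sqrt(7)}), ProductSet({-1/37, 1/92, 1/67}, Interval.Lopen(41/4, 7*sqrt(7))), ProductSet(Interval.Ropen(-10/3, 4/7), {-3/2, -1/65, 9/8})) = Union(ProductSet({-1/37, 1/92, 1/67}, Interval.Lopen(41/4, 7*sqrt(7))), ProductSet(Interval.Ropen(-10/3, 4/7), {-3/2, -1/65, 9/8}), ProductSet(Naturals0, {-1/9, -1/63, 9/8, 41/4, 2*sqrt(3), 7*sqrt(7)}))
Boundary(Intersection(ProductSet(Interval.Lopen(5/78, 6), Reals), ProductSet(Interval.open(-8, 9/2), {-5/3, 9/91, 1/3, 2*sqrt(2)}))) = ProductSet(Interval(5/78, 9/2), {-5/3, 9/91, 1/3, 2*sqrt(2)})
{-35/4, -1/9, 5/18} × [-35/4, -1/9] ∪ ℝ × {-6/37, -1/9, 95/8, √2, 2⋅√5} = ({-35/4, -1/9, 5/18} × [-35/4, -1/9]) ∪ (ℝ × {-6/37, -1/9, 95/8, √2, 2⋅√5})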